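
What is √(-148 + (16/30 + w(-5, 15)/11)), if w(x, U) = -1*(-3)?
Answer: I*√4007355/165 ≈ 12.132*I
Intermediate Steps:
w(x, U) = 3
√(-148 + (16/30 + w(-5, 15)/11)) = √(-148 + (16/30 + 3/11)) = √(-148 + (16*(1/30) + 3*(1/11))) = √(-148 + (8/15 + 3/11)) = √(-148 + 133/165) = √(-24287/165) = I*√4007355/165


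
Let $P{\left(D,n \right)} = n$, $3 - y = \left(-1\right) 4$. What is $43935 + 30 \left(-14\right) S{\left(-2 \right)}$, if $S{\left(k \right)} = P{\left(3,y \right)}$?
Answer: $40995$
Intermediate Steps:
$y = 7$ ($y = 3 - \left(-1\right) 4 = 3 - -4 = 3 + 4 = 7$)
$S{\left(k \right)} = 7$
$43935 + 30 \left(-14\right) S{\left(-2 \right)} = 43935 + 30 \left(-14\right) 7 = 43935 - 2940 = 40995$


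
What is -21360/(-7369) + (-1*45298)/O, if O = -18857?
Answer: 736586482/138957233 ≈ 5.3008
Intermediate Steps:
-21360/(-7369) + (-1*45298)/O = -21360/(-7369) - 1*45298/(-18857) = -21360*(-1/7369) - 45298*(-1/18857) = 21360/7369 + 45298/18857 = 736586482/138957233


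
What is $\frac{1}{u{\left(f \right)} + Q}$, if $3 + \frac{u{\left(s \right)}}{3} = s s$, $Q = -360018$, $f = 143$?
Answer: $- \frac{1}{298680} \approx -3.3481 \cdot 10^{-6}$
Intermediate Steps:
$u{\left(s \right)} = -9 + 3 s^{2}$ ($u{\left(s \right)} = -9 + 3 s s = -9 + 3 s^{2}$)
$\frac{1}{u{\left(f \right)} + Q} = \frac{1}{\left(-9 + 3 \cdot 143^{2}\right) - 360018} = \frac{1}{\left(-9 + 3 \cdot 20449\right) - 360018} = \frac{1}{\left(-9 + 61347\right) - 360018} = \frac{1}{61338 - 360018} = \frac{1}{-298680} = - \frac{1}{298680}$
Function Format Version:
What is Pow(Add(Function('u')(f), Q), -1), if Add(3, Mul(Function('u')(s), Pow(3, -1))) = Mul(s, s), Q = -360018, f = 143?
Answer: Rational(-1, 298680) ≈ -3.3481e-6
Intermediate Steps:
Function('u')(s) = Add(-9, Mul(3, Pow(s, 2))) (Function('u')(s) = Add(-9, Mul(3, Mul(s, s))) = Add(-9, Mul(3, Pow(s, 2))))
Pow(Add(Function('u')(f), Q), -1) = Pow(Add(Add(-9, Mul(3, Pow(143, 2))), -360018), -1) = Pow(Add(Add(-9, Mul(3, 20449)), -360018), -1) = Pow(Add(Add(-9, 61347), -360018), -1) = Pow(Add(61338, -360018), -1) = Pow(-298680, -1) = Rational(-1, 298680)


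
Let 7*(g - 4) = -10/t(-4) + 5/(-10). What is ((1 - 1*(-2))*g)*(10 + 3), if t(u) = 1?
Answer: 195/2 ≈ 97.500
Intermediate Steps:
g = 5/2 (g = 4 + (-10/1 + 5/(-10))/7 = 4 + (-10*1 + 5*(-⅒))/7 = 4 + (-10 - ½)/7 = 4 + (⅐)*(-21/2) = 4 - 3/2 = 5/2 ≈ 2.5000)
((1 - 1*(-2))*g)*(10 + 3) = ((1 - 1*(-2))*(5/2))*(10 + 3) = ((1 + 2)*(5/2))*13 = (3*(5/2))*13 = (15/2)*13 = 195/2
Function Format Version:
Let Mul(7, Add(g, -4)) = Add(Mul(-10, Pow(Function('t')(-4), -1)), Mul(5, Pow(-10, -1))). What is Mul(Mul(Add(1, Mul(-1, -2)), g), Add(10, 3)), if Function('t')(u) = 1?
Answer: Rational(195, 2) ≈ 97.500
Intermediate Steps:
g = Rational(5, 2) (g = Add(4, Mul(Rational(1, 7), Add(Mul(-10, Pow(1, -1)), Mul(5, Pow(-10, -1))))) = Add(4, Mul(Rational(1, 7), Add(Mul(-10, 1), Mul(5, Rational(-1, 10))))) = Add(4, Mul(Rational(1, 7), Add(-10, Rational(-1, 2)))) = Add(4, Mul(Rational(1, 7), Rational(-21, 2))) = Add(4, Rational(-3, 2)) = Rational(5, 2) ≈ 2.5000)
Mul(Mul(Add(1, Mul(-1, -2)), g), Add(10, 3)) = Mul(Mul(Add(1, Mul(-1, -2)), Rational(5, 2)), Add(10, 3)) = Mul(Mul(Add(1, 2), Rational(5, 2)), 13) = Mul(Mul(3, Rational(5, 2)), 13) = Mul(Rational(15, 2), 13) = Rational(195, 2)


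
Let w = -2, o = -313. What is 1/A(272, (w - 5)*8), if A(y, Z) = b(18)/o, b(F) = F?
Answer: -313/18 ≈ -17.389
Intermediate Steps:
A(y, Z) = -18/313 (A(y, Z) = 18/(-313) = 18*(-1/313) = -18/313)
1/A(272, (w - 5)*8) = 1/(-18/313) = -313/18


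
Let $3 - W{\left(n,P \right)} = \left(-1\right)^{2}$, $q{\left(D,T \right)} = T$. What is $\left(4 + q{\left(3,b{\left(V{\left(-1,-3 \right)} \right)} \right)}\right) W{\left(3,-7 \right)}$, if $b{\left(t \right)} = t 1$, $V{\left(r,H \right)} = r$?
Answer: $6$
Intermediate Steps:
$b{\left(t \right)} = t$
$W{\left(n,P \right)} = 2$ ($W{\left(n,P \right)} = 3 - \left(-1\right)^{2} = 3 - 1 = 2$)
$\left(4 + q{\left(3,b{\left(V{\left(-1,-3 \right)} \right)} \right)}\right) W{\left(3,-7 \right)} = \left(4 - 1\right) 2 = 3 \cdot 2 = 6$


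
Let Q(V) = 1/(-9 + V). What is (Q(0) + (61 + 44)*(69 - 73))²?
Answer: 14295961/81 ≈ 1.7649e+5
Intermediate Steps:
(Q(0) + (61 + 44)*(69 - 73))² = (1/(-9 + 0) + (61 + 44)*(69 - 73))² = (1/(-9) + 105*(-4))² = (-⅑ - 420)² = (-3781/9)² = 14295961/81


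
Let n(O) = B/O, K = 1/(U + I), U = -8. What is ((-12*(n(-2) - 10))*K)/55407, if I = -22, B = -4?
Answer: -16/277035 ≈ -5.7754e-5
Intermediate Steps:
K = -1/30 (K = 1/(-8 - 22) = 1/(-30) = -1/30 ≈ -0.033333)
n(O) = -4/O
((-12*(n(-2) - 10))*K)/55407 = (-12*(-4/(-2) - 10)*(-1/30))/55407 = (-12*(-4*(-½) - 10)*(-1/30))*(1/55407) = (-12*(2 - 10)*(-1/30))*(1/55407) = (-12*(-8)*(-1/30))*(1/55407) = (96*(-1/30))*(1/55407) = -16/5*1/55407 = -16/277035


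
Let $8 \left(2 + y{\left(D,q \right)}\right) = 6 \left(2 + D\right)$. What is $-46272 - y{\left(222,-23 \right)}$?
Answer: $-46438$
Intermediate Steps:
$y{\left(D,q \right)} = - \frac{1}{2} + \frac{3 D}{4}$ ($y{\left(D,q \right)} = -2 + \frac{6 \left(2 + D\right)}{8} = -2 + \frac{12 + 6 D}{8} = -2 + \left(\frac{3}{2} + \frac{3 D}{4}\right) = - \frac{1}{2} + \frac{3 D}{4}$)
$-46272 - y{\left(222,-23 \right)} = -46272 - \left(- \frac{1}{2} + \frac{3}{4} \cdot 222\right) = -46272 - \left(- \frac{1}{2} + \frac{333}{2}\right) = -46272 - 166 = -46438$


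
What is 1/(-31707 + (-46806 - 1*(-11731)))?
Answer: -1/66782 ≈ -1.4974e-5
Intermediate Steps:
1/(-31707 + (-46806 - 1*(-11731))) = 1/(-31707 + (-46806 + 11731)) = 1/(-31707 - 35075) = 1/(-66782) = -1/66782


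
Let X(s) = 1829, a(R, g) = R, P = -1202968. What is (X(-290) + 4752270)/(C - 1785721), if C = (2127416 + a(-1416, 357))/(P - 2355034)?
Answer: -8457546875099/3176800507721 ≈ -2.6623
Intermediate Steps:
C = -1063000/1779001 (C = (2127416 - 1416)/(-1202968 - 2355034) = 2126000/(-3558002) = 2126000*(-1/3558002) = -1063000/1779001 ≈ -0.59753)
(X(-290) + 4752270)/(C - 1785721) = (1829 + 4752270)/(-1063000/1779001 - 1785721) = 4754099/(-3176800507721/1779001) = 4754099*(-1779001/3176800507721) = -8457546875099/3176800507721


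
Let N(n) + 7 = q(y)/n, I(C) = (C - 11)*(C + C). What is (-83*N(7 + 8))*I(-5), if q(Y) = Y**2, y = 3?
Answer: 84992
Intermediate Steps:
I(C) = 2*C*(-11 + C) (I(C) = (-11 + C)*(2*C) = 2*C*(-11 + C))
N(n) = -7 + 9/n (N(n) = -7 + 3**2/n = -7 + 9/n)
(-83*N(7 + 8))*I(-5) = (-83*(-7 + 9/(7 + 8)))*(2*(-5)*(-11 - 5)) = (-83*(-7 + 9/15))*(2*(-5)*(-16)) = -83*(-7 + 9*(1/15))*160 = -83*(-7 + 3/5)*160 = -83*(-32/5)*160 = (2656/5)*160 = 84992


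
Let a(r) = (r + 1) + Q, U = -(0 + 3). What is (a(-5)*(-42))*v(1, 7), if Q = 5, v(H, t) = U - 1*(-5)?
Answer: -84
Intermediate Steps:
U = -3 (U = -1*3 = -3)
v(H, t) = 2 (v(H, t) = -3 - 1*(-5) = -3 + 5 = 2)
a(r) = 6 + r (a(r) = (r + 1) + 5 = (1 + r) + 5 = 6 + r)
(a(-5)*(-42))*v(1, 7) = ((6 - 5)*(-42))*2 = (1*(-42))*2 = -42*2 = -84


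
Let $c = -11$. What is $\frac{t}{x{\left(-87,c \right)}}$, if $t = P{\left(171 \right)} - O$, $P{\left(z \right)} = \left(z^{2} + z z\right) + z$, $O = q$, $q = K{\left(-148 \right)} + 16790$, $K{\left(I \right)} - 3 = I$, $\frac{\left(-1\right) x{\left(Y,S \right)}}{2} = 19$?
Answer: $- \frac{21004}{19} \approx -1105.5$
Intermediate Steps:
$x{\left(Y,S \right)} = -38$ ($x{\left(Y,S \right)} = \left(-2\right) 19 = -38$)
$K{\left(I \right)} = 3 + I$
$q = 16645$ ($q = \left(3 - 148\right) + 16790 = -145 + 16790 = 16645$)
$O = 16645$
$P{\left(z \right)} = z + 2 z^{2}$ ($P{\left(z \right)} = \left(z^{2} + z^{2}\right) + z = 2 z^{2} + z = z + 2 z^{2}$)
$t = 42008$ ($t = 171 \left(1 + 2 \cdot 171\right) - 16645 = 171 \left(1 + 342\right) - 16645 = 171 \cdot 343 - 16645 = 58653 - 16645 = 42008$)
$\frac{t}{x{\left(-87,c \right)}} = \frac{42008}{-38} = 42008 \left(- \frac{1}{38}\right) = - \frac{21004}{19}$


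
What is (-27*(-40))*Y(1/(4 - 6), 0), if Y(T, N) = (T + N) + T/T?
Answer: 540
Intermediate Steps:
Y(T, N) = 1 + N + T (Y(T, N) = (N + T) + 1 = 1 + N + T)
(-27*(-40))*Y(1/(4 - 6), 0) = (-27*(-40))*(1 + 0 + 1/(4 - 6)) = 1080*(1 + 0 + 1/(-2)) = 1080*(1 + 0 - ½) = 1080*(½) = 540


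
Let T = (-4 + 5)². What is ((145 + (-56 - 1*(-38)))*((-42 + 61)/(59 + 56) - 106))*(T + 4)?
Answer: -1545717/23 ≈ -67205.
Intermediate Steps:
T = 1 (T = 1² = 1)
((145 + (-56 - 1*(-38)))*((-42 + 61)/(59 + 56) - 106))*(T + 4) = ((145 + (-56 - 1*(-38)))*((-42 + 61)/(59 + 56) - 106))*(1 + 4) = ((145 + (-56 + 38))*(19/115 - 106))*5 = ((145 - 18)*(19*(1/115) - 106))*5 = (127*(19/115 - 106))*5 = (127*(-12171/115))*5 = -1545717/115*5 = -1545717/23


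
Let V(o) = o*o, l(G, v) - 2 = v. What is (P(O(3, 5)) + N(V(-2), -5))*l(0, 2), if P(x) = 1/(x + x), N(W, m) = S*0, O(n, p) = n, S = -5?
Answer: ⅔ ≈ 0.66667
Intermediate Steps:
l(G, v) = 2 + v
V(o) = o²
N(W, m) = 0 (N(W, m) = -5*0 = 0)
P(x) = 1/(2*x)
(P(O(3, 5)) + N(V(-2), -5))*l(0, 2) = ((½)/3 + 0)*(2 + 2) = ((½)*(⅓) + 0)*4 = (⅙ + 0)*4 = (⅙)*4 = ⅔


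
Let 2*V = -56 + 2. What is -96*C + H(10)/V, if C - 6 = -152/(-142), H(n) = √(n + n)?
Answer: -48192/71 - 2*√5/27 ≈ -678.93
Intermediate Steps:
H(n) = √2*√n (H(n) = √(2*n) = √2*√n)
C = 502/71 (C = 6 - 152/(-142) = 6 - 152*(-1/142) = 6 + 76/71 = 502/71 ≈ 7.0704)
V = -27 (V = (-56 + 2)/2 = (½)*(-54) = -27)
-96*C + H(10)/V = -96*502/71 + (√2*√10)/(-27) = -48192/71 + (2*√5)*(-1/27) = -48192/71 - 2*√5/27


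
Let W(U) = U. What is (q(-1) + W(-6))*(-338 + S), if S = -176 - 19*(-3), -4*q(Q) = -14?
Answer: 2285/2 ≈ 1142.5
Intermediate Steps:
q(Q) = 7/2 (q(Q) = -1/4*(-14) = 7/2)
S = -119 (S = -176 - 1*(-57) = -176 + 57 = -119)
(q(-1) + W(-6))*(-338 + S) = (7/2 - 6)*(-338 - 119) = -5/2*(-457) = 2285/2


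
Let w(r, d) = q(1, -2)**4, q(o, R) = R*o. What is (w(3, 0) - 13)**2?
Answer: 9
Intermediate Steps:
w(r, d) = 16 (w(r, d) = (-2*1)**4 = (-2)**4 = 16)
(w(3, 0) - 13)**2 = (16 - 13)**2 = 3**2 = 9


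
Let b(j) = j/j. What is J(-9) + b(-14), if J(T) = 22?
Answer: 23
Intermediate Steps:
b(j) = 1
J(-9) + b(-14) = 22 + 1 = 23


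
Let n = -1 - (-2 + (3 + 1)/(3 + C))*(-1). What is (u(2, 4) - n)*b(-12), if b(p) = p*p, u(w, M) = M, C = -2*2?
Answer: 1584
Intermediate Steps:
C = -4
b(p) = p**2
n = -7 (n = -1 - (-2 + (3 + 1)/(3 - 4))*(-1) = -1 - (-2 + 4/(-1))*(-1) = -1 - (-2 + 4*(-1))*(-1) = -1 - (-2 - 4)*(-1) = -1 - (-6)*(-1) = -1 - 1*6 = -1 - 6 = -7)
(u(2, 4) - n)*b(-12) = (4 - 1*(-7))*(-12)**2 = (4 + 7)*144 = 11*144 = 1584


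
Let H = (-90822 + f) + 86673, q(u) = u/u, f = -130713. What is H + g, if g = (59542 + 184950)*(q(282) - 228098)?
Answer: -55768026586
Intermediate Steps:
q(u) = 1
H = -134862 (H = (-90822 - 130713) + 86673 = -221535 + 86673 = -134862)
g = -55767891724 (g = (59542 + 184950)*(1 - 228098) = 244492*(-228097) = -55767891724)
H + g = -134862 - 55767891724 = -55768026586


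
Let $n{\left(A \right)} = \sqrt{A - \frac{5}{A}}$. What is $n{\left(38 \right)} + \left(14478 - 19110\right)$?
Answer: $-4632 + \frac{\sqrt{54682}}{38} \approx -4625.8$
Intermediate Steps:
$n{\left(38 \right)} + \left(14478 - 19110\right) = \sqrt{38 - \frac{5}{38}} + \left(14478 - 19110\right) = \sqrt{38 - \frac{5}{38}} - 4632 = \sqrt{\frac{1439}{38}} - 4632 = \frac{\sqrt{54682}}{38} - 4632 = -4632 + \frac{\sqrt{54682}}{38}$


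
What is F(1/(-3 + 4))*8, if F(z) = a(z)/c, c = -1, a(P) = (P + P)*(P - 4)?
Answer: 48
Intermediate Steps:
a(P) = 2*P*(-4 + P) (a(P) = (2*P)*(-4 + P) = 2*P*(-4 + P))
F(z) = -2*z*(-4 + z) (F(z) = (2*z*(-4 + z))/(-1) = (2*z*(-4 + z))*(-1) = -2*z*(-4 + z))
F(1/(-3 + 4))*8 = (2*(4 - 1/(-3 + 4))/(-3 + 4))*8 = (2*(4 - 1/1)/1)*8 = (2*1*(4 - 1*1))*8 = (2*1*(4 - 1))*8 = (2*1*3)*8 = 6*8 = 48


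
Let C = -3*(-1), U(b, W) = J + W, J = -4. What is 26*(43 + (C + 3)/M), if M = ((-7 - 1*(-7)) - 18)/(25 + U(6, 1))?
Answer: 2782/3 ≈ 927.33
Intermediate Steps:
U(b, W) = -4 + W
C = 3
M = -9/11 (M = ((-7 - 1*(-7)) - 18)/(25 + (-4 + 1)) = ((-7 + 7) - 18)/(25 - 3) = (0 - 18)/22 = -18*1/22 = -9/11 ≈ -0.81818)
26*(43 + (C + 3)/M) = 26*(43 + (3 + 3)/(-9/11)) = 26*(43 + 6*(-11/9)) = 26*(43 - 22/3) = 26*(107/3) = 2782/3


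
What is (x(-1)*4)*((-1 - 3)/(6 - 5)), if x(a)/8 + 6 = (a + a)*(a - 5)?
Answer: -768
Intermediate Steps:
x(a) = -48 + 16*a*(-5 + a) (x(a) = -48 + 8*((a + a)*(a - 5)) = -48 + 8*((2*a)*(-5 + a)) = -48 + 8*(2*a*(-5 + a)) = -48 + 16*a*(-5 + a))
(x(-1)*4)*((-1 - 3)/(6 - 5)) = ((-48 - 80*(-1) + 16*(-1)**2)*4)*((-1 - 3)/(6 - 5)) = ((-48 + 80 + 16*1)*4)*(-4/1) = ((-48 + 80 + 16)*4)*(-4*1) = (48*4)*(-4) = 192*(-4) = -768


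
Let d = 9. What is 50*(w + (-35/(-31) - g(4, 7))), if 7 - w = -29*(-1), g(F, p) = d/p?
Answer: -240400/217 ≈ -1107.8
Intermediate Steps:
g(F, p) = 9/p
w = -22 (w = 7 - (-29)*(-1) = 7 - 1*29 = 7 - 29 = -22)
50*(w + (-35/(-31) - g(4, 7))) = 50*(-22 + (-35/(-31) - 9/7)) = 50*(-22 + (-35*(-1/31) - 9/7)) = 50*(-22 + (35/31 - 1*9/7)) = 50*(-22 + (35/31 - 9/7)) = 50*(-22 - 34/217) = 50*(-4808/217) = -240400/217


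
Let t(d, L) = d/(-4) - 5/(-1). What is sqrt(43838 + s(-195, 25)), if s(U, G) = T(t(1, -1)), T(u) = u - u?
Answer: sqrt(43838) ≈ 209.38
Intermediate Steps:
t(d, L) = 5 - d/4 (t(d, L) = d*(-1/4) - 5*(-1) = -d/4 + 5 = 5 - d/4)
T(u) = 0
s(U, G) = 0
sqrt(43838 + s(-195, 25)) = sqrt(43838 + 0) = sqrt(43838)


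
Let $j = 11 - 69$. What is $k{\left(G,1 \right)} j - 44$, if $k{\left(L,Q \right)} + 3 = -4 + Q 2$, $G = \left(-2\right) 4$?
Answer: $246$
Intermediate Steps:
$G = -8$
$j = -58$
$k{\left(L,Q \right)} = -7 + 2 Q$ ($k{\left(L,Q \right)} = -3 + \left(-4 + Q 2\right) = -3 + \left(-4 + 2 Q\right) = -7 + 2 Q$)
$k{\left(G,1 \right)} j - 44 = \left(-7 + 2 \cdot 1\right) \left(-58\right) - 44 = \left(-7 + 2\right) \left(-58\right) - 44 = \left(-5\right) \left(-58\right) - 44 = 290 - 44 = 246$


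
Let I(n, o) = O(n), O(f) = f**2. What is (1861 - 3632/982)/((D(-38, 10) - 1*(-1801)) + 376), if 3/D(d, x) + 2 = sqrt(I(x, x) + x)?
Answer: 210445416080/246675939599 - 2735805*sqrt(110)/246675939599 ≈ 0.85301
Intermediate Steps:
I(n, o) = n**2
D(d, x) = 3/(-2 + sqrt(x + x**2)) (D(d, x) = 3/(-2 + sqrt(x**2 + x)) = 3/(-2 + sqrt(x + x**2)))
(1861 - 3632/982)/((D(-38, 10) - 1*(-1801)) + 376) = (1861 - 3632/982)/((3/(-2 + sqrt(10*(1 + 10))) - 1*(-1801)) + 376) = (1861 - 3632*1/982)/((3/(-2 + sqrt(10*11)) + 1801) + 376) = (1861 - 1816/491)/((3/(-2 + sqrt(110)) + 1801) + 376) = 911935/(491*((1801 + 3/(-2 + sqrt(110))) + 376)) = 911935/(491*(2177 + 3/(-2 + sqrt(110))))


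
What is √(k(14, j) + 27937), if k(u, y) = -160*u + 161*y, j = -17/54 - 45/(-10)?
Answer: 2*√534009/9 ≈ 162.39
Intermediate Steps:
j = 113/27 (j = -17*1/54 - 45*(-⅒) = -17/54 + 9/2 = 113/27 ≈ 4.1852)
√(k(14, j) + 27937) = √((-160*14 + 161*(113/27)) + 27937) = √((-2240 + 18193/27) + 27937) = √(-42287/27 + 27937) = √(712012/27) = 2*√534009/9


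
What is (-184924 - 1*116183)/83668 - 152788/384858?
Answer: -64333452095/16100149572 ≈ -3.9958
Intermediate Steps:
(-184924 - 1*116183)/83668 - 152788/384858 = (-184924 - 116183)*(1/83668) - 152788*1/384858 = -301107*1/83668 - 76394/192429 = -301107/83668 - 76394/192429 = -64333452095/16100149572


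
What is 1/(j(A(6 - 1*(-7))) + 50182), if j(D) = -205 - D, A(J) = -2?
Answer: 1/49979 ≈ 2.0008e-5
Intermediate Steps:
1/(j(A(6 - 1*(-7))) + 50182) = 1/((-205 - 1*(-2)) + 50182) = 1/((-205 + 2) + 50182) = 1/(-203 + 50182) = 1/49979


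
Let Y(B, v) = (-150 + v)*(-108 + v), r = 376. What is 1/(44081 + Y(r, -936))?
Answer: 1/1177865 ≈ 8.4899e-7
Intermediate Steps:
1/(44081 + Y(r, -936)) = 1/(44081 + (16200 + (-936)² - 258*(-936))) = 1/(44081 + (16200 + 876096 + 241488)) = 1/(44081 + 1133784) = 1/1177865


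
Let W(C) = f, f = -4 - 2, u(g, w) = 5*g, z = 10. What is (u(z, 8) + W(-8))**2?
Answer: 1936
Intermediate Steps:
f = -6
W(C) = -6
(u(z, 8) + W(-8))**2 = (5*10 - 6)**2 = (50 - 6)**2 = 44**2 = 1936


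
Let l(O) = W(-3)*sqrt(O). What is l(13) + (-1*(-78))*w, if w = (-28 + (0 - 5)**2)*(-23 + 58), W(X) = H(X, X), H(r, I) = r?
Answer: -8190 - 3*sqrt(13) ≈ -8200.8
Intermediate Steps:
W(X) = X
w = -105 (w = (-28 + (-5)**2)*35 = (-28 + 25)*35 = -3*35 = -105)
l(O) = -3*sqrt(O)
l(13) + (-1*(-78))*w = -3*sqrt(13) - 1*(-78)*(-105) = -3*sqrt(13) + 78*(-105) = -3*sqrt(13) - 8190 = -8190 - 3*sqrt(13)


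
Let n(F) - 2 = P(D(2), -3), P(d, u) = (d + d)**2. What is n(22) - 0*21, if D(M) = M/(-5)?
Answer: 66/25 ≈ 2.6400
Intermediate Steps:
D(M) = -M/5 (D(M) = M*(-1/5) = -M/5)
P(d, u) = 4*d**2 (P(d, u) = (2*d)**2 = 4*d**2)
n(F) = 66/25 (n(F) = 2 + 4*(-1/5*2)**2 = 2 + 4*(-2/5)**2 = 2 + 4*(4/25) = 2 + 16/25 = 66/25)
n(22) - 0*21 = 66/25 - 0*21 = 66/25 - 1*0 = 66/25 + 0 = 66/25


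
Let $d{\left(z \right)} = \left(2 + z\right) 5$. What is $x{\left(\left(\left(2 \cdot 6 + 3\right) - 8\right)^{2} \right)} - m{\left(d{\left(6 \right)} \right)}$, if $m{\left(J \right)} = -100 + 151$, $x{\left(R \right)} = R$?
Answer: $-2$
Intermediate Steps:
$d{\left(z \right)} = 10 + 5 z$
$m{\left(J \right)} = 51$
$x{\left(\left(\left(2 \cdot 6 + 3\right) - 8\right)^{2} \right)} - m{\left(d{\left(6 \right)} \right)} = \left(\left(2 \cdot 6 + 3\right) - 8\right)^{2} - 51 = \left(\left(12 + 3\right) - 8\right)^{2} - 51 = \left(15 - 8\right)^{2} - 51 = 7^{2} - 51 = 49 - 51 = -2$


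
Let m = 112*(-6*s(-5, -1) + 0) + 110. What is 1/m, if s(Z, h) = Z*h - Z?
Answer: -1/6610 ≈ -0.00015129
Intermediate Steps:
s(Z, h) = -Z + Z*h
m = -6610 (m = 112*(-(-30)*(-1 - 1) + 0) + 110 = 112*(-(-30)*(-2) + 0) + 110 = 112*(-6*10 + 0) + 110 = 112*(-60 + 0) + 110 = 112*(-60) + 110 = -6720 + 110 = -6610)
1/m = 1/(-6610) = -1/6610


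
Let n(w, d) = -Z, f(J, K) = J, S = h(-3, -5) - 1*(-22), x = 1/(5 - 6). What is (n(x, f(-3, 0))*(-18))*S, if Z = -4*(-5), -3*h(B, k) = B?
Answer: 8280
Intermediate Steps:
h(B, k) = -B/3
x = -1 (x = 1/(-1) = -1)
S = 23 (S = -1/3*(-3) - 1*(-22) = 1 + 22 = 23)
Z = 20
n(w, d) = -20 (n(w, d) = -1*20 = -20)
(n(x, f(-3, 0))*(-18))*S = -20*(-18)*23 = 360*23 = 8280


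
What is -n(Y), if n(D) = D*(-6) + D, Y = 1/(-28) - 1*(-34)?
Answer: 4755/28 ≈ 169.82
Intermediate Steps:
Y = 951/28 (Y = -1/28 + 34 = 951/28 ≈ 33.964)
n(D) = -5*D (n(D) = -6*D + D = -5*D)
-n(Y) = -(-5)*951/28 = -1*(-4755/28) = 4755/28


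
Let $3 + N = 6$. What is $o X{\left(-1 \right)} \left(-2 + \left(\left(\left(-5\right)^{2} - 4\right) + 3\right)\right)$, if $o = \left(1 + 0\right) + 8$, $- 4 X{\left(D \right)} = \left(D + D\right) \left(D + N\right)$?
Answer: $198$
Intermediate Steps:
$N = 3$ ($N = -3 + 6 = 3$)
$X{\left(D \right)} = - \frac{D \left(3 + D\right)}{2}$ ($X{\left(D \right)} = - \frac{\left(D + D\right) \left(D + 3\right)}{4} = - \frac{2 D \left(3 + D\right)}{4} = - \frac{D \left(3 + D\right)}{2}$)
$o = 9$ ($o = 1 + 8 = 9$)
$o X{\left(-1 \right)} \left(-2 + \left(\left(\left(-5\right)^{2} - 4\right) + 3\right)\right) = 9 \left(\left(- \frac{1}{2}\right) \left(-1\right) \left(3 - 1\right)\right) \left(-2 + \left(\left(\left(-5\right)^{2} - 4\right) + 3\right)\right) = 9 \left(\left(- \frac{1}{2}\right) \left(-1\right) 2\right) \left(-2 + \left(\left(25 - 4\right) + 3\right)\right) = 9 \cdot 1 \left(-2 + \left(21 + 3\right)\right) = 9 \left(-2 + 24\right) = 9 \cdot 22 = 198$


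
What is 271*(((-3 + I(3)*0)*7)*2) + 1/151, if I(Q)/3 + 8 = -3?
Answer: -1718681/151 ≈ -11382.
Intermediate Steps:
I(Q) = -33 (I(Q) = -24 + 3*(-3) = -24 - 9 = -33)
271*(((-3 + I(3)*0)*7)*2) + 1/151 = 271*(((-3 - 33*0)*7)*2) + 1/151 = 271*(((-3 + 0)*7)*2) + 1/151 = 271*(-3*7*2) + 1/151 = 271*(-21*2) + 1/151 = 271*(-42) + 1/151 = -11382 + 1/151 = -1718681/151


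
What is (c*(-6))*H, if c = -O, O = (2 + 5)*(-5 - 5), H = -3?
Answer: 1260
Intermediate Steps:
O = -70 (O = 7*(-10) = -70)
c = 70 (c = -1*(-70) = 70)
(c*(-6))*H = (70*(-6))*(-3) = -420*(-3) = 1260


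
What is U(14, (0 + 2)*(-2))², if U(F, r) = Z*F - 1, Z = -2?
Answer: 841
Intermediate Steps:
U(F, r) = -1 - 2*F (U(F, r) = -2*F - 1 = -1 - 2*F)
U(14, (0 + 2)*(-2))² = (-1 - 2*14)² = (-1 - 28)² = (-29)² = 841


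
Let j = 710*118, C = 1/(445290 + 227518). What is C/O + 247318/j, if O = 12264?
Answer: 510174823763249/172823841099840 ≈ 2.9520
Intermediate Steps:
C = 1/672808 ≈ 1.4863e-6
j = 83780
C/O + 247318/j = (1/672808)/12264 + 247318/83780 = (1/672808)*(1/12264) + 247318*(1/83780) = 1/8251317312 + 123659/41890 = 510174823763249/172823841099840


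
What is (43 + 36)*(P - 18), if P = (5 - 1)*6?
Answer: 474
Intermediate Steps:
P = 24 (P = 4*6 = 24)
(43 + 36)*(P - 18) = (43 + 36)*(24 - 18) = 79*6 = 474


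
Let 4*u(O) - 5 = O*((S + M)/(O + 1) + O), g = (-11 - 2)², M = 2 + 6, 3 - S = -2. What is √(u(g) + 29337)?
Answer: √4217288090/340 ≈ 191.00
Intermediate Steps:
S = 5 (S = 3 - 1*(-2) = 3 + 2 = 5)
M = 8
g = 169 (g = (-13)² = 169)
u(O) = 5/4 + O*(O + 13/(1 + O))/4 (u(O) = 5/4 + (O*((5 + 8)/(O + 1) + O))/4 = 5/4 + (O*(13/(1 + O) + O))/4 = 5/4 + (O*(O + 13/(1 + O)))/4 = 5/4 + O*(O + 13/(1 + O))/4)
√(u(g) + 29337) = √((5 + 169² + 169³ + 18*169)/(4*(1 + 169)) + 29337) = √((¼)*(5 + 28561 + 4826809 + 3042)/170 + 29337) = √((¼)*(1/170)*4858417 + 29337) = √(4858417/680 + 29337) = √(24807577/680) = √4217288090/340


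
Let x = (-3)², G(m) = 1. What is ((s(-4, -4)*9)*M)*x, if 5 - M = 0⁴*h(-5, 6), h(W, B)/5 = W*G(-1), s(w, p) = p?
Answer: -1620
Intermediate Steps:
x = 9
h(W, B) = 5*W (h(W, B) = 5*(W*1) = 5*W)
M = 5 (M = 5 - 0⁴*5*(-5) = 5 - 0*(-25) = 5 - 1*0 = 5 + 0 = 5)
((s(-4, -4)*9)*M)*x = (-4*9*5)*9 = -36*5*9 = -180*9 = -1620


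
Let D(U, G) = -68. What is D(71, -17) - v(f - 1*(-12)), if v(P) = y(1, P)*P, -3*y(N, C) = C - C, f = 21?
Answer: -68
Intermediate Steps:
y(N, C) = 0 (y(N, C) = -(C - C)/3 = -⅓*0 = 0)
v(P) = 0 (v(P) = 0*P = 0)
D(71, -17) - v(f - 1*(-12)) = -68 - 1*0 = -68 + 0 = -68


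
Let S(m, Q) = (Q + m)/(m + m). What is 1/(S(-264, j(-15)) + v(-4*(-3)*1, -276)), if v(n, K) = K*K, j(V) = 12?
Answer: 44/3351765 ≈ 1.3127e-5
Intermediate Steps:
v(n, K) = K²
S(m, Q) = (Q + m)/(2*m) (S(m, Q) = (Q + m)/((2*m)) = (Q + m)*(1/(2*m)) = (Q + m)/(2*m))
1/(S(-264, j(-15)) + v(-4*(-3)*1, -276)) = 1/((½)*(12 - 264)/(-264) + (-276)²) = 1/((½)*(-1/264)*(-252) + 76176) = 1/(21/44 + 76176) = 1/(3351765/44) = 44/3351765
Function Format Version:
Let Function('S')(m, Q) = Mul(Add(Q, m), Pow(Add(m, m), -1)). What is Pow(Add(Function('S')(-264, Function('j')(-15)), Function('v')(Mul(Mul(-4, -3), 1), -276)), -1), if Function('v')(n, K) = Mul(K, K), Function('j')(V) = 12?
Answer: Rational(44, 3351765) ≈ 1.3127e-5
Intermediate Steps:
Function('v')(n, K) = Pow(K, 2)
Function('S')(m, Q) = Mul(Rational(1, 2), Pow(m, -1), Add(Q, m)) (Function('S')(m, Q) = Mul(Add(Q, m), Pow(Mul(2, m), -1)) = Mul(Add(Q, m), Mul(Rational(1, 2), Pow(m, -1))) = Mul(Rational(1, 2), Pow(m, -1), Add(Q, m)))
Pow(Add(Function('S')(-264, Function('j')(-15)), Function('v')(Mul(Mul(-4, -3), 1), -276)), -1) = Pow(Add(Mul(Rational(1, 2), Pow(-264, -1), Add(12, -264)), Pow(-276, 2)), -1) = Pow(Add(Mul(Rational(1, 2), Rational(-1, 264), -252), 76176), -1) = Pow(Add(Rational(21, 44), 76176), -1) = Pow(Rational(3351765, 44), -1) = Rational(44, 3351765)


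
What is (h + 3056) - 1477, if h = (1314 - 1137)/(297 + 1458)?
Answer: 923774/585 ≈ 1579.1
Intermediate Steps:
h = 59/585 (h = 177/1755 = 177*(1/1755) = 59/585 ≈ 0.10085)
(h + 3056) - 1477 = (59/585 + 3056) - 1477 = 1787819/585 - 1477 = 923774/585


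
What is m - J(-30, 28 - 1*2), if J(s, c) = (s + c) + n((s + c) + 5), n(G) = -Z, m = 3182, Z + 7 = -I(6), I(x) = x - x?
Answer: 3179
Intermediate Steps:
I(x) = 0
Z = -7 (Z = -7 - 1*0 = -7 + 0 = -7)
n(G) = 7 (n(G) = -1*(-7) = 7)
J(s, c) = 7 + c + s (J(s, c) = (s + c) + 7 = (c + s) + 7 = 7 + c + s)
m - J(-30, 28 - 1*2) = 3182 - (7 + (28 - 1*2) - 30) = 3182 - (7 + (28 - 2) - 30) = 3182 - (7 + 26 - 30) = 3182 - 1*3 = 3182 - 3 = 3179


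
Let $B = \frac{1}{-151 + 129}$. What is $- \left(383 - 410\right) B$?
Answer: $- \frac{27}{22} \approx -1.2273$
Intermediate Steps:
$B = - \frac{1}{22}$ ($B = \frac{1}{-22} = - \frac{1}{22} \approx -0.045455$)
$- \left(383 - 410\right) B = - \frac{\left(383 - 410\right) \left(-1\right)}{22} = - \frac{\left(-27\right) \left(-1\right)}{22} = \left(-1\right) \frac{27}{22} = - \frac{27}{22}$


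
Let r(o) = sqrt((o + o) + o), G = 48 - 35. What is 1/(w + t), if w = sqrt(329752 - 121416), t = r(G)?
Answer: 1/(sqrt(39) + 4*sqrt(13021)) ≈ 0.0021613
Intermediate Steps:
G = 13
r(o) = sqrt(3)*sqrt(o) (r(o) = sqrt(2*o + o) = sqrt(3*o) = sqrt(3)*sqrt(o))
t = sqrt(39) (t = sqrt(3)*sqrt(13) = sqrt(39) ≈ 6.2450)
w = 4*sqrt(13021) (w = sqrt(208336) = 4*sqrt(13021) ≈ 456.44)
1/(w + t) = 1/(4*sqrt(13021) + sqrt(39)) = 1/(sqrt(39) + 4*sqrt(13021))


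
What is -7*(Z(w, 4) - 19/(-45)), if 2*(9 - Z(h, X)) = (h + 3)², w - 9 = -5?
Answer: 9499/90 ≈ 105.54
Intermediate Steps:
w = 4 (w = 9 - 5 = 4)
Z(h, X) = 9 - (3 + h)²/2 (Z(h, X) = 9 - (h + 3)²/2 = 9 - (3 + h)²/2)
-7*(Z(w, 4) - 19/(-45)) = -7*((9 - (3 + 4)²/2) - 19/(-45)) = -7*((9 - ½*7²) - 19*(-1/45)) = -7*((9 - ½*49) + 19/45) = -7*((9 - 49/2) + 19/45) = -7*(-31/2 + 19/45) = -7*(-1357/90) = 9499/90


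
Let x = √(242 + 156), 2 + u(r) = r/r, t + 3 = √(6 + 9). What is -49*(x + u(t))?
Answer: 49 - 49*√398 ≈ -928.55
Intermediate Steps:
t = -3 + √15 (t = -3 + √(6 + 9) = -3 + √15 ≈ 0.87298)
u(r) = -1 (u(r) = -2 + r/r = -2 + 1 = -1)
x = √398 ≈ 19.950
-49*(x + u(t)) = -49*(√398 - 1) = -49*(-1 + √398) = 49 - 49*√398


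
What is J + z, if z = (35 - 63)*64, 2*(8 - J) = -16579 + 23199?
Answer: -5094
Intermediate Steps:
J = -3302 (J = 8 - (-16579 + 23199)/2 = 8 - ½*6620 = 8 - 3310 = -3302)
z = -1792 (z = -28*64 = -1792)
J + z = -3302 - 1792 = -5094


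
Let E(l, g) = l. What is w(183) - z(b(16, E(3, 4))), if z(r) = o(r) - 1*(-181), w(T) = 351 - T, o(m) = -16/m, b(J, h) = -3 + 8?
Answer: -49/5 ≈ -9.8000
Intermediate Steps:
b(J, h) = 5
z(r) = 181 - 16/r (z(r) = -16/r - 1*(-181) = -16/r + 181 = 181 - 16/r)
w(183) - z(b(16, E(3, 4))) = (351 - 1*183) - (181 - 16/5) = (351 - 183) - (181 - 16*⅕) = 168 - (181 - 16/5) = 168 - 1*889/5 = 168 - 889/5 = -49/5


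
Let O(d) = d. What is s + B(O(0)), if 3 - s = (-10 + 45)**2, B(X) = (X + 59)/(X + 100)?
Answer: -122141/100 ≈ -1221.4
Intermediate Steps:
B(X) = (59 + X)/(100 + X)
s = -1222 (s = 3 - (-10 + 45)**2 = 3 - 1*35**2 = 3 - 1*1225 = 3 - 1225 = -1222)
s + B(O(0)) = -1222 + (59 + 0)/(100 + 0) = -1222 + 59/100 = -122141/100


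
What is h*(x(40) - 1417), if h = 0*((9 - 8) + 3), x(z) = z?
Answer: 0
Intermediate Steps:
h = 0 (h = 0*(1 + 3) = 0*4 = 0)
h*(x(40) - 1417) = 0*(40 - 1417) = 0*(-1377) = 0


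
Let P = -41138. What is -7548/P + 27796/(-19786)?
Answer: -248531780/203489117 ≈ -1.2214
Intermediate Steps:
-7548/P + 27796/(-19786) = -7548/(-41138) + 27796/(-19786) = -7548*(-1/41138) + 27796*(-1/19786) = 3774/20569 - 13898/9893 = -248531780/203489117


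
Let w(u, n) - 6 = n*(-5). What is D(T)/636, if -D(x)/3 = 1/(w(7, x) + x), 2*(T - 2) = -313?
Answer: -1/132288 ≈ -7.5593e-6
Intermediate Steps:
w(u, n) = 6 - 5*n (w(u, n) = 6 + n*(-5) = 6 - 5*n)
T = -309/2 (T = 2 + (1/2)*(-313) = 2 - 313/2 = -309/2 ≈ -154.50)
D(x) = -3/(6 - 4*x) (D(x) = -3/((6 - 5*x) + x) = -3/(6 - 4*x))
D(T)/636 = (3/(2*(-3 + 2*(-309/2))))/636 = (3/(2*(-3 - 309)))*(1/636) = ((3/2)/(-312))*(1/636) = ((3/2)*(-1/312))*(1/636) = -1/208*1/636 = -1/132288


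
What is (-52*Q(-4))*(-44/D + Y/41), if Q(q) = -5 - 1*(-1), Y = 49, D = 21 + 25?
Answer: 46800/943 ≈ 49.629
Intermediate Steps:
D = 46
Q(q) = -4 (Q(q) = -5 + 1 = -4)
(-52*Q(-4))*(-44/D + Y/41) = (-52*(-4))*(-44/46 + 49/41) = 208*(-44*1/46 + 49*(1/41)) = 208*(-22/23 + 49/41) = 208*(225/943) = 46800/943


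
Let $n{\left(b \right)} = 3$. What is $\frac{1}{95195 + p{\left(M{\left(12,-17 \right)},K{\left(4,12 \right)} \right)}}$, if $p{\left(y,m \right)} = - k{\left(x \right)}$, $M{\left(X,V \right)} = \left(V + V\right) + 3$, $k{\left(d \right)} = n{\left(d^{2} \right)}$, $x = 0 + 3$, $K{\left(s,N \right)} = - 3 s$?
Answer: $\frac{1}{95192} \approx 1.0505 \cdot 10^{-5}$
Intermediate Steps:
$x = 3$
$k{\left(d \right)} = 3$
$M{\left(X,V \right)} = 3 + 2 V$ ($M{\left(X,V \right)} = 2 V + 3 = 3 + 2 V$)
$p{\left(y,m \right)} = -3$ ($p{\left(y,m \right)} = \left(-1\right) 3 = -3$)
$\frac{1}{95195 + p{\left(M{\left(12,-17 \right)},K{\left(4,12 \right)} \right)}} = \frac{1}{95195 - 3} = \frac{1}{95192}$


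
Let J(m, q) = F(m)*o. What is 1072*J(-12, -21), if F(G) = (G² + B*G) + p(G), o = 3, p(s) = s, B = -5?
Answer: 617472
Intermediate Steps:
F(G) = G² - 4*G (F(G) = (G² - 5*G) + G = G² - 4*G)
J(m, q) = 3*m*(-4 + m) (J(m, q) = (m*(-4 + m))*3 = 3*m*(-4 + m))
1072*J(-12, -21) = 1072*(3*(-12)*(-4 - 12)) = 1072*(3*(-12)*(-16)) = 1072*576 = 617472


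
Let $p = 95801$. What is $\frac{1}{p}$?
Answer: $\frac{1}{95801} \approx 1.0438 \cdot 10^{-5}$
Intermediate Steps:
$\frac{1}{p} = \frac{1}{95801}$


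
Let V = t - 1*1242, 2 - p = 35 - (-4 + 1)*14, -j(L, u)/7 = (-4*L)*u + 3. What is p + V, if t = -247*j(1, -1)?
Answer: 10786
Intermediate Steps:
j(L, u) = -21 + 28*L*u (j(L, u) = -7*((-4*L)*u + 3) = -7*(-4*L*u + 3) = -7*(3 - 4*L*u) = -21 + 28*L*u)
p = -75 (p = 2 - (35 - (-4 + 1)*14) = 2 - (35 - 1*(-3)*14) = 2 - (35 + 3*14) = 2 - (35 + 42) = 2 - 1*77 = 2 - 77 = -75)
t = 12103 (t = -247*(-21 + 28*1*(-1)) = -247*(-21 - 28) = -247*(-49) = 12103)
V = 10861 (V = 12103 - 1*1242 = 12103 - 1242 = 10861)
p + V = -75 + 10861 = 10786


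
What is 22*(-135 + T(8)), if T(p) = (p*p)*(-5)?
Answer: -10010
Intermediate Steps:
T(p) = -5*p² (T(p) = p²*(-5) = -5*p²)
22*(-135 + T(8)) = 22*(-135 - 5*8²) = 22*(-135 - 5*64) = 22*(-135 - 320) = 22*(-455) = -10010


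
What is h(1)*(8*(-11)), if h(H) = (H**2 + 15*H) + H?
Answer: -1496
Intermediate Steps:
h(H) = H**2 + 16*H
h(1)*(8*(-11)) = (1*(16 + 1))*(8*(-11)) = (1*17)*(-88) = 17*(-88) = -1496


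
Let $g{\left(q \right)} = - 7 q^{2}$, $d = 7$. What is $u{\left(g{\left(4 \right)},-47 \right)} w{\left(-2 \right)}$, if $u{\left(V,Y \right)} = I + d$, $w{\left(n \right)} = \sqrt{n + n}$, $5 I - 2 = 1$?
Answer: $\frac{76 i}{5} \approx 15.2 i$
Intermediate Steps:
$I = \frac{3}{5}$ ($I = \frac{2}{5} + \frac{1}{5} \cdot 1 = \frac{2}{5} + \frac{1}{5} = \frac{3}{5} \approx 0.6$)
$w{\left(n \right)} = \sqrt{2} \sqrt{n}$ ($w{\left(n \right)} = \sqrt{2 n} = \sqrt{2} \sqrt{n}$)
$u{\left(V,Y \right)} = \frac{38}{5}$ ($u{\left(V,Y \right)} = \frac{3}{5} + 7 = \frac{38}{5}$)
$u{\left(g{\left(4 \right)},-47 \right)} w{\left(-2 \right)} = \frac{38 \sqrt{2} \sqrt{-2}}{5} = \frac{38 \sqrt{2} i \sqrt{2}}{5} = \frac{38 \cdot 2 i}{5} = \frac{76 i}{5}$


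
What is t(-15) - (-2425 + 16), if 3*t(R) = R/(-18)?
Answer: 43367/18 ≈ 2409.3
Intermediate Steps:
t(R) = -R/54 (t(R) = (R/(-18))/3 = (R*(-1/18))/3 = (-R/18)/3 = -R/54)
t(-15) - (-2425 + 16) = -1/54*(-15) - (-2425 + 16) = 5/18 - 1*(-2409) = 5/18 + 2409 = 43367/18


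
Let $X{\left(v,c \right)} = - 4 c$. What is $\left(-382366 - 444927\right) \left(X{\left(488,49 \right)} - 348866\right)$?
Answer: $288776549166$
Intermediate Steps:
$\left(-382366 - 444927\right) \left(X{\left(488,49 \right)} - 348866\right) = \left(-382366 - 444927\right) \left(\left(-4\right) 49 - 348866\right) = \left(-382366 - 444927\right) \left(-196 - 348866\right) = \left(-382366 - 444927\right) \left(-349062\right) = \left(-827293\right) \left(-349062\right) = 288776549166$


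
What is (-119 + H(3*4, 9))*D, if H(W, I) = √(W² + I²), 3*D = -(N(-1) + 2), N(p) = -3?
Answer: -104/3 ≈ -34.667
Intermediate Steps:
D = ⅓ (D = (-(-3 + 2))/3 = (-1*(-1))/3 = (⅓)*1 = ⅓ ≈ 0.33333)
H(W, I) = √(I² + W²)
(-119 + H(3*4, 9))*D = (-119 + √(9² + (3*4)²))*(⅓) = (-119 + √(81 + 12²))*(⅓) = (-119 + √(81 + 144))*(⅓) = (-119 + √225)*(⅓) = (-119 + 15)*(⅓) = -104*⅓ = -104/3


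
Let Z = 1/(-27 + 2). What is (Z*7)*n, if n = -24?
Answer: 168/25 ≈ 6.7200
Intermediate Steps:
Z = -1/25 (Z = 1/(-25) = -1/25 ≈ -0.040000)
(Z*7)*n = -1/25*7*(-24) = -7/25*(-24) = 168/25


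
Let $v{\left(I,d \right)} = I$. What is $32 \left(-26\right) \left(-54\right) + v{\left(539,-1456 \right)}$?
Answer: $45467$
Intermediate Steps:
$32 \left(-26\right) \left(-54\right) + v{\left(539,-1456 \right)} = 32 \left(-26\right) \left(-54\right) + 539 = \left(-832\right) \left(-54\right) + 539 = 44928 + 539 = 45467$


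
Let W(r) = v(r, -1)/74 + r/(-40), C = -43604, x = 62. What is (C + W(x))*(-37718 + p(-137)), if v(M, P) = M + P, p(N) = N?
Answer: 244297219787/148 ≈ 1.6507e+9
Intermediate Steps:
W(r) = -1/74 - 17*r/1480 (W(r) = (r - 1)/74 + r/(-40) = (-1 + r)*(1/74) + r*(-1/40) = (-1/74 + r/74) - r/40 = -1/74 - 17*r/1480)
(C + W(x))*(-37718 + p(-137)) = (-43604 + (-1/74 - 17/1480*62))*(-37718 - 137) = (-43604 + (-1/74 - 527/740))*(-37855) = (-43604 - 537/740)*(-37855) = -32267497/740*(-37855) = 244297219787/148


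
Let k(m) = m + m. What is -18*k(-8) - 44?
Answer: 244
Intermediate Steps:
k(m) = 2*m
-18*k(-8) - 44 = -36*(-8) - 44 = -18*(-16) - 44 = 288 - 44 = 244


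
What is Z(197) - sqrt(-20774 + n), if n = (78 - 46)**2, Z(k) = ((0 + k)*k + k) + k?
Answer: 39203 - 5*I*sqrt(790) ≈ 39203.0 - 140.53*I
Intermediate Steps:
Z(k) = k**2 + 2*k (Z(k) = (k*k + k) + k = (k**2 + k) + k = (k + k**2) + k = k**2 + 2*k)
n = 1024 (n = 32**2 = 1024)
Z(197) - sqrt(-20774 + n) = 197*(2 + 197) - sqrt(-20774 + 1024) = 197*199 - sqrt(-19750) = 39203 - 5*I*sqrt(790)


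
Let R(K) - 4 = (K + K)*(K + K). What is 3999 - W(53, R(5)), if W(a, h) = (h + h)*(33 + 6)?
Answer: -4113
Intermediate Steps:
R(K) = 4 + 4*K² (R(K) = 4 + (K + K)*(K + K) = 4 + (2*K)*(2*K) = 4 + 4*K²)
W(a, h) = 78*h (W(a, h) = (2*h)*39 = 78*h)
3999 - W(53, R(5)) = 3999 - 78*(4 + 4*5²) = 3999 - 78*(4 + 4*25) = 3999 - 78*(4 + 100) = 3999 - 78*104 = 3999 - 1*8112 = 3999 - 8112 = -4113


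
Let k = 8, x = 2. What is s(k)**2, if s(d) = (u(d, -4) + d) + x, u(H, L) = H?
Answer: 324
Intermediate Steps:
s(d) = 2 + 2*d (s(d) = (d + d) + 2 = 2*d + 2 = 2 + 2*d)
s(k)**2 = (2 + 2*8)**2 = (2 + 16)**2 = 18**2 = 324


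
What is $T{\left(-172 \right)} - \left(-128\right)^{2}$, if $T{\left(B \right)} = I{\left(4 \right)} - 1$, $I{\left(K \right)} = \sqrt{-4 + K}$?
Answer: $-16385$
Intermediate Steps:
$T{\left(B \right)} = -1$ ($T{\left(B \right)} = \sqrt{-4 + 4} - 1 = \sqrt{0} - 1 = 0 - 1 = -1$)
$T{\left(-172 \right)} - \left(-128\right)^{2} = -1 - \left(-128\right)^{2} = -1 - 16384 = -16385$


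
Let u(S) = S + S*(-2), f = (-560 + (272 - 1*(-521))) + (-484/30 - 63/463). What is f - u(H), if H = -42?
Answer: 1213504/6945 ≈ 174.73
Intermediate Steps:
f = 1505194/6945 (f = (-560 + (272 + 521)) + (-484*1/30 - 63*1/463) = (-560 + 793) + (-242/15 - 63/463) = 233 - 112991/6945 = 1505194/6945 ≈ 216.73)
u(S) = -S (u(S) = S - 2*S = -S)
f - u(H) = 1505194/6945 - (-1)*(-42) = 1505194/6945 - 1*42 = 1505194/6945 - 42 = 1213504/6945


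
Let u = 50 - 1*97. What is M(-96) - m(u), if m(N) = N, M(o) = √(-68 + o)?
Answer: 47 + 2*I*√41 ≈ 47.0 + 12.806*I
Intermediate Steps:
u = -47 (u = 50 - 97 = -47)
M(-96) - m(u) = √(-68 - 96) - 1*(-47) = √(-164) + 47 = 2*I*√41 + 47 = 47 + 2*I*√41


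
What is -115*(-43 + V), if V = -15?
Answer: 6670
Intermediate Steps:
-115*(-43 + V) = -115*(-43 - 15) = -115*(-58) = 6670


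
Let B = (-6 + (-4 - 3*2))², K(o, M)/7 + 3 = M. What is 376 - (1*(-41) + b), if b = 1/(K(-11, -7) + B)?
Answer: 77561/186 ≈ 416.99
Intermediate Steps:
K(o, M) = -21 + 7*M
B = 256 (B = (-6 + (-4 - 6))² = (-6 - 10)² = (-16)² = 256)
b = 1/186 (b = 1/((-21 + 7*(-7)) + 256) = 1/((-21 - 49) + 256) = 1/(-70 + 256) = 1/186 ≈ 0.0053763)
376 - (1*(-41) + b) = 376 - (1*(-41) + 1/186) = 376 - (-41 + 1/186) = 376 - 1*(-7625/186) = 376 + 7625/186 = 77561/186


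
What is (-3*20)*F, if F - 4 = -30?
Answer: 1560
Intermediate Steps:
F = -26 (F = 4 - 30 = -26)
(-3*20)*F = -3*20*(-26) = -60*(-26) = 1560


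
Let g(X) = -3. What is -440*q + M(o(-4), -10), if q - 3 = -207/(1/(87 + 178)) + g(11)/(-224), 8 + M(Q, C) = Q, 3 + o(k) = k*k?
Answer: 675776615/28 ≈ 2.4135e+7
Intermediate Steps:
o(k) = -3 + k² (o(k) = -3 + k*k = -3 + k²)
M(Q, C) = -8 + Q
q = -12286845/224 (q = 3 + (-207/(1/(87 + 178)) - 3/(-224)) = 3 + (-207/(1/265) - 3*(-1/224)) = 3 + (-207/1/265 + 3/224) = 3 + (-207*265 + 3/224) = 3 + (-54855 + 3/224) = 3 - 12287517/224 = -12286845/224 ≈ -54852.)
-440*q + M(o(-4), -10) = -440*(-12286845/224) + (-8 + (-3 + (-4)²)) = 675776475/28 + (-8 + (-3 + 16)) = 675776475/28 + (-8 + 13) = 675776475/28 + 5 = 675776615/28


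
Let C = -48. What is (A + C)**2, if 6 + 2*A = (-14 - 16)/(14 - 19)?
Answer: 2304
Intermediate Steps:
A = 0 (A = -3 + ((-14 - 16)/(14 - 19))/2 = -3 + (-30/(-5))/2 = -3 + (-30*(-1/5))/2 = -3 + (1/2)*6 = -3 + 3 = 0)
(A + C)**2 = (0 - 48)**2 = (-48)**2 = 2304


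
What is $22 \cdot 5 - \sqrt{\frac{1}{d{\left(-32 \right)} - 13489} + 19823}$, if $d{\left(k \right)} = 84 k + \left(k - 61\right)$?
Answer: $110 - \frac{\sqrt{5247403800430}}{16270} \approx -30.794$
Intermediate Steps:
$d{\left(k \right)} = -61 + 85 k$ ($d{\left(k \right)} = 84 k + \left(-61 + k\right) = -61 + 85 k$)
$22 \cdot 5 - \sqrt{\frac{1}{d{\left(-32 \right)} - 13489} + 19823} = 22 \cdot 5 - \sqrt{\frac{1}{\left(-61 + 85 \left(-32\right)\right) - 13489} + 19823} = 110 - \sqrt{\frac{1}{\left(-61 - 2720\right) - 13489} + 19823} = 110 - \sqrt{\frac{1}{-2781 - 13489} + 19823} = 110 - \sqrt{\frac{1}{-16270} + 19823} = 110 - \sqrt{- \frac{1}{16270} + 19823} = 110 - \sqrt{\frac{322520209}{16270}} = 110 - \frac{\sqrt{5247403800430}}{16270}$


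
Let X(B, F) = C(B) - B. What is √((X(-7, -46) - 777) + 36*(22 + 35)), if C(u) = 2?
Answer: 2*√321 ≈ 35.833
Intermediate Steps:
X(B, F) = 2 - B
√((X(-7, -46) - 777) + 36*(22 + 35)) = √(((2 - 1*(-7)) - 777) + 36*(22 + 35)) = √(((2 + 7) - 777) + 36*57) = √((9 - 777) + 2052) = √(-768 + 2052) = √1284 = 2*√321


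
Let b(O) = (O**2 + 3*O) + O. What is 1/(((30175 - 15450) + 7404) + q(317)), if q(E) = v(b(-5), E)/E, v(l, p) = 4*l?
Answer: 317/7014913 ≈ 4.5189e-5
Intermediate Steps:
b(O) = O**2 + 4*O
q(E) = 20/E (q(E) = (4*(-5*(4 - 5)))/E = (4*(-5*(-1)))/E = (4*5)/E = 20/E)
1/(((30175 - 15450) + 7404) + q(317)) = 1/(((30175 - 15450) + 7404) + 20/317) = 1/((14725 + 7404) + 20*(1/317)) = 1/(22129 + 20/317) = 1/(7014913/317) = 317/7014913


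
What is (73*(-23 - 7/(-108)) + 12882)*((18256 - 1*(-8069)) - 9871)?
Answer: 9958248745/54 ≈ 1.8441e+8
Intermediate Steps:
(73*(-23 - 7/(-108)) + 12882)*((18256 - 1*(-8069)) - 9871) = (73*(-23 - 7*(-1/108)) + 12882)*((18256 + 8069) - 9871) = (73*(-23 + 7/108) + 12882)*(26325 - 9871) = (73*(-2477/108) + 12882)*16454 = (-180821/108 + 12882)*16454 = (1210435/108)*16454 = 9958248745/54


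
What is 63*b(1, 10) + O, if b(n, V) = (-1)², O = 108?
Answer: 171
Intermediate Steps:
b(n, V) = 1
63*b(1, 10) + O = 63*1 + 108 = 63 + 108 = 171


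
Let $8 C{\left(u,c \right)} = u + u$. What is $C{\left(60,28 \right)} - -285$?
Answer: $300$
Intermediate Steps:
$C{\left(u,c \right)} = \frac{u}{4}$ ($C{\left(u,c \right)} = \frac{u + u}{8} = \frac{2 u}{8} = \frac{u}{4}$)
$C{\left(60,28 \right)} - -285 = \frac{1}{4} \cdot 60 - -285 = 15 + \left(-143 + 428\right) = 15 + 285 = 300$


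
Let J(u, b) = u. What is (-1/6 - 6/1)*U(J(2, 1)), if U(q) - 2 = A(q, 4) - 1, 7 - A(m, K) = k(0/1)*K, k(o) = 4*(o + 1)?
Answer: 148/3 ≈ 49.333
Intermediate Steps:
k(o) = 4 + 4*o (k(o) = 4*(1 + o) = 4 + 4*o)
A(m, K) = 7 - 4*K (A(m, K) = 7 - (4 + 4*(0/1))*K = 7 - (4 + 4*(0*1))*K = 7 - (4 + 4*0)*K = 7 - (4 + 0)*K = 7 - 4*K)
U(q) = -8 (U(q) = 2 + ((7 - 4*4) - 1) = 2 + ((7 - 16) - 1) = 2 + (-9 - 1) = 2 - 10 = -8)
(-1/6 - 6/1)*U(J(2, 1)) = (-1/6 - 6/1)*(-8) = (-1*⅙ - 6*1)*(-8) = (-⅙ - 6)*(-8) = -37/6*(-8) = 148/3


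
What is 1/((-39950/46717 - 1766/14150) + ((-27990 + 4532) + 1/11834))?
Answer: -3911406519350/91757606801759599 ≈ -4.2628e-5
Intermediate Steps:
1/((-39950/46717 - 1766/14150) + ((-27990 + 4532) + 1/11834)) = 1/((-39950*1/46717 - 1766*1/14150) + (-23458 + 1/11834)) = 1/((-39950/46717 - 883/7075) - 277601971/11834) = 1/(-323897361/330522775 - 277601971/11834) = 1/(-91757606801759599/3911406519350) = -3911406519350/91757606801759599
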